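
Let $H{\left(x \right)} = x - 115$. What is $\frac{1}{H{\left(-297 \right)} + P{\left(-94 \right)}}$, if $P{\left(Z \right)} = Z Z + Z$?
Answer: $\frac{1}{8330} \approx 0.00012005$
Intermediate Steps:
$P{\left(Z \right)} = Z + Z^{2}$ ($P{\left(Z \right)} = Z^{2} + Z = Z + Z^{2}$)
$H{\left(x \right)} = -115 + x$
$\frac{1}{H{\left(-297 \right)} + P{\left(-94 \right)}} = \frac{1}{\left(-115 - 297\right) - 94 \left(1 - 94\right)} = \frac{1}{-412 - -8742} = \frac{1}{-412 + 8742} = \frac{1}{8330}$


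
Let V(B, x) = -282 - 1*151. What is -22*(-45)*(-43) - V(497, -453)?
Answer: -42137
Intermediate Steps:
V(B, x) = -433 (V(B, x) = -282 - 151 = -433)
-22*(-45)*(-43) - V(497, -453) = -22*(-45)*(-43) - 1*(-433) = 990*(-43) + 433 = -42570 + 433 = -42137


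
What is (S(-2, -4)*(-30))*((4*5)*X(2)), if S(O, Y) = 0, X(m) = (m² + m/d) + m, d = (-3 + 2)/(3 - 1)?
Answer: 0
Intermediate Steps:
d = -½ (d = -1/2 = -1*½ = -½ ≈ -0.50000)
X(m) = m² - m (X(m) = (m² + m/(-½)) + m = (m² - 2*m) + m = m² - m)
(S(-2, -4)*(-30))*((4*5)*X(2)) = (0*(-30))*((4*5)*(2*(-1 + 2))) = 0*(20*(2*1)) = 0*(20*2) = 0*40 = 0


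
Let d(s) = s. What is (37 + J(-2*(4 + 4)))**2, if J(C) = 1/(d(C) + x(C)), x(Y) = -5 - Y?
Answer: 33856/25 ≈ 1354.2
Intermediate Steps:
J(C) = -1/5 (J(C) = 1/(C + (-5 - C)) = 1/(-5) = -1/5)
(37 + J(-2*(4 + 4)))**2 = (37 - 1/5)**2 = (184/5)**2 = 33856/25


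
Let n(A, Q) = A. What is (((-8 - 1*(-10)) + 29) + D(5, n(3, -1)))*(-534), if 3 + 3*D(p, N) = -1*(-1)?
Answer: -16198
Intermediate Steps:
D(p, N) = -⅔ (D(p, N) = -1 + (-1*(-1))/3 = -1 + (⅓)*1 = -1 + ⅓ = -⅔)
(((-8 - 1*(-10)) + 29) + D(5, n(3, -1)))*(-534) = (((-8 - 1*(-10)) + 29) - ⅔)*(-534) = (((-8 + 10) + 29) - ⅔)*(-534) = ((2 + 29) - ⅔)*(-534) = (31 - ⅔)*(-534) = (91/3)*(-534) = -16198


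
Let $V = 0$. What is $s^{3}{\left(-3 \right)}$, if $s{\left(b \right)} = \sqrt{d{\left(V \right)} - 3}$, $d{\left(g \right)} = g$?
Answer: $- 3 i \sqrt{3} \approx - 5.1962 i$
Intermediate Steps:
$s{\left(b \right)} = i \sqrt{3}$ ($s{\left(b \right)} = \sqrt{0 - 3} = \sqrt{-3} = i \sqrt{3}$)
$s^{3}{\left(-3 \right)} = \left(i \sqrt{3}\right)^{3} = - 3 i \sqrt{3}$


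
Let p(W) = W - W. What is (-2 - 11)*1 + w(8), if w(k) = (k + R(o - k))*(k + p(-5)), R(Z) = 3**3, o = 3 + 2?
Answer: 267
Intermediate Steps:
p(W) = 0
o = 5
R(Z) = 27
w(k) = k*(27 + k) (w(k) = (k + 27)*(k + 0) = (27 + k)*k = k*(27 + k))
(-2 - 11)*1 + w(8) = (-2 - 11)*1 + 8*(27 + 8) = -13*1 + 8*35 = -13 + 280 = 267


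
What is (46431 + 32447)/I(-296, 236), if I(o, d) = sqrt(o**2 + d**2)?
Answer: 39439*sqrt(53)/1378 ≈ 208.36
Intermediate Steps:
I(o, d) = sqrt(d**2 + o**2)
(46431 + 32447)/I(-296, 236) = (46431 + 32447)/(sqrt(236**2 + (-296)**2)) = 78878/(sqrt(55696 + 87616)) = 78878/(sqrt(143312)) = 78878/((52*sqrt(53))) = 78878*(sqrt(53)/2756) = 39439*sqrt(53)/1378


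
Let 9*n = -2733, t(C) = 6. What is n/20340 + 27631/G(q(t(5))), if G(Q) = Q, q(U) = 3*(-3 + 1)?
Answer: -281008181/61020 ≈ -4605.2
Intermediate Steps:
q(U) = -6 (q(U) = 3*(-2) = -6)
n = -911/3 (n = (⅑)*(-2733) = -911/3 ≈ -303.67)
n/20340 + 27631/G(q(t(5))) = -911/3/20340 + 27631/(-6) = -911/3*1/20340 + 27631*(-⅙) = -911/61020 - 27631/6 = -281008181/61020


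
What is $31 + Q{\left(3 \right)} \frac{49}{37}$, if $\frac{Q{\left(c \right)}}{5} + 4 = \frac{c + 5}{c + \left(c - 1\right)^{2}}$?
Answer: $\frac{447}{37} \approx 12.081$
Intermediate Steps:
$Q{\left(c \right)} = -20 + \frac{5 \left(5 + c\right)}{c + \left(-1 + c\right)^{2}}$ ($Q{\left(c \right)} = -20 + 5 \frac{c + 5}{c + \left(c - 1\right)^{2}} = -20 + 5 \frac{5 + c}{c + \left(-1 + c\right)^{2}} = -20 + \frac{5 \left(5 + c\right)}{c + \left(-1 + c\right)^{2}}$)
$31 + Q{\left(3 \right)} \frac{49}{37} = 31 + \frac{5 \left(1 - 4 \cdot 3^{2} + 5 \cdot 3\right)}{1 + 3^{2} - 3} \cdot \frac{49}{37} = 31 + \frac{5 \left(1 - 36 + 15\right)}{1 + 9 - 3} \cdot 49 \cdot \frac{1}{37} = 31 + \frac{5 \left(1 - 36 + 15\right)}{7} \cdot \frac{49}{37} = 31 + 5 \cdot \frac{1}{7} \left(-20\right) \frac{49}{37} = 31 - \frac{700}{37} = \frac{447}{37}$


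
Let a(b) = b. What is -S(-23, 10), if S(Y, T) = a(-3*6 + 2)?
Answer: 16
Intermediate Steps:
S(Y, T) = -16 (S(Y, T) = -3*6 + 2 = -18 + 2 = -16)
-S(-23, 10) = -1*(-16) = 16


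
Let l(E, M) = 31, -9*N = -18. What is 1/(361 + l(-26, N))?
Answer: 1/392 ≈ 0.0025510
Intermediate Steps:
N = 2 (N = -⅑*(-18) = 2)
1/(361 + l(-26, N)) = 1/(361 + 31) = 1/392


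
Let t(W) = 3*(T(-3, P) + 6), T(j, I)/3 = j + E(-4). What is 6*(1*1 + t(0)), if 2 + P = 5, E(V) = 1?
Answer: 6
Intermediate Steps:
P = 3 (P = -2 + 5 = 3)
T(j, I) = 3 + 3*j (T(j, I) = 3*(j + 1) = 3*(1 + j) = 3 + 3*j)
t(W) = 0 (t(W) = 3*((3 + 3*(-3)) + 6) = 3*((3 - 9) + 6) = 3*(-6 + 6) = 3*0 = 0)
6*(1*1 + t(0)) = 6*(1*1 + 0) = 6*(1 + 0) = 6*1 = 6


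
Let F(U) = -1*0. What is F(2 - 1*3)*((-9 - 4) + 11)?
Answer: 0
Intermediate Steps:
F(U) = 0
F(2 - 1*3)*((-9 - 4) + 11) = 0*((-9 - 4) + 11) = 0*(-13 + 11) = 0*(-2) = 0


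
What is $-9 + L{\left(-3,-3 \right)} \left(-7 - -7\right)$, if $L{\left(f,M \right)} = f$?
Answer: $-9$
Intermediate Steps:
$-9 + L{\left(-3,-3 \right)} \left(-7 - -7\right) = -9 - 3 \left(-7 - -7\right) = -9 - 3 \left(-7 + 7\right) = -9 - 0 = -9 + 0 = -9$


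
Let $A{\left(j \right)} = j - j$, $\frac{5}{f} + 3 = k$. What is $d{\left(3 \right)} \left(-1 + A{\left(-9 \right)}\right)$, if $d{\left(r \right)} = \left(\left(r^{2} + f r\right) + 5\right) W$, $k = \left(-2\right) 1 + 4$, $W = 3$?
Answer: $3$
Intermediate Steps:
$k = 2$ ($k = -2 + 4 = 2$)
$f = -5$ ($f = \frac{5}{-3 + 2} = \frac{5}{-1} = 5 \left(-1\right) = -5$)
$A{\left(j \right)} = 0$
$d{\left(r \right)} = 15 - 15 r + 3 r^{2}$ ($d{\left(r \right)} = \left(\left(r^{2} - 5 r\right) + 5\right) 3 = \left(5 + r^{2} - 5 r\right) 3 = 15 - 15 r + 3 r^{2}$)
$d{\left(3 \right)} \left(-1 + A{\left(-9 \right)}\right) = \left(15 - 45 + 3 \cdot 3^{2}\right) \left(-1 + 0\right) = \left(15 - 45 + 3 \cdot 9\right) \left(-1\right) = \left(15 - 45 + 27\right) \left(-1\right) = \left(-3\right) \left(-1\right) = 3$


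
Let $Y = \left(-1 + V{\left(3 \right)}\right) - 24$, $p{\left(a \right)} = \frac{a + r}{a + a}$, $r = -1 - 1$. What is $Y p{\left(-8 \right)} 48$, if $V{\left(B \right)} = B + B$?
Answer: $-570$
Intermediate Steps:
$r = -2$
$p{\left(a \right)} = \frac{-2 + a}{2 a}$ ($p{\left(a \right)} = \frac{a - 2}{a + a} = \frac{-2 + a}{2 a}$)
$V{\left(B \right)} = 2 B$
$Y = -19$ ($Y = \left(-1 + 2 \cdot 3\right) - 24 = \left(-1 + 6\right) - 24 = 5 - 24 = -19$)
$Y p{\left(-8 \right)} 48 = - 19 \frac{-2 - 8}{2 \left(-8\right)} 48 = - 19 \cdot \frac{1}{2} \left(- \frac{1}{8}\right) \left(-10\right) 48 = \left(-19\right) \frac{5}{8} \cdot 48 = \left(- \frac{95}{8}\right) 48 = -570$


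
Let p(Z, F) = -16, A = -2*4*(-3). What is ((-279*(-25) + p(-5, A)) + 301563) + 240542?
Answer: 549064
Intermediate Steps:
A = 24 (A = -8*(-3) = 24)
((-279*(-25) + p(-5, A)) + 301563) + 240542 = ((-279*(-25) - 16) + 301563) + 240542 = ((6975 - 16) + 301563) + 240542 = (6959 + 301563) + 240542 = 308522 + 240542 = 549064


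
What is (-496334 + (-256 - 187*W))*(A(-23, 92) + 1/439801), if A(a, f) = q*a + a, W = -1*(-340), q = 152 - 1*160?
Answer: -39664496073540/439801 ≈ -9.0187e+7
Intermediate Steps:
q = -8 (q = 152 - 160 = -8)
W = 340
A(a, f) = -7*a (A(a, f) = -8*a + a = -7*a)
(-496334 + (-256 - 187*W))*(A(-23, 92) + 1/439801) = (-496334 + (-256 - 187*340))*(-7*(-23) + 1/439801) = (-496334 + (-256 - 63580))*(161 + 1/439801) = (-496334 - 63836)*(70807962/439801) = -560170*70807962/439801 = -39664496073540/439801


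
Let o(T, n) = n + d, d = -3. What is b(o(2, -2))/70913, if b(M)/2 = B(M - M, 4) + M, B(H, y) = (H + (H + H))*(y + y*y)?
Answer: -10/70913 ≈ -0.00014102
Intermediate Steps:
B(H, y) = 3*H*(y + y²) (B(H, y) = (H + 2*H)*(y + y²) = (3*H)*(y + y²) = 3*H*(y + y²))
o(T, n) = -3 + n (o(T, n) = n - 3 = -3 + n)
b(M) = 2*M (b(M) = 2*(3*(M - M)*4*(1 + 4) + M) = 2*(3*0*4*5 + M) = 2*(0 + M) = 2*M)
b(o(2, -2))/70913 = (2*(-3 - 2))/70913 = (2*(-5))*(1/70913) = -10*1/70913 = -10/70913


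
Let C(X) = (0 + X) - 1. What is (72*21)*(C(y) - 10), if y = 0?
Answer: -16632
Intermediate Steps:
C(X) = -1 + X (C(X) = X - 1 = -1 + X)
(72*21)*(C(y) - 10) = (72*21)*((-1 + 0) - 10) = 1512*(-1 - 10) = 1512*(-11) = -16632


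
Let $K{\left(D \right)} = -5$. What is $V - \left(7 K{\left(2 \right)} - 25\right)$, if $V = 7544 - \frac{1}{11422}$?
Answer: $\frac{86852887}{11422} \approx 7604.0$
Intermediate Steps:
$V = \frac{86167567}{11422}$ ($V = 7544 - \frac{1}{11422} = \frac{86167567}{11422} \approx 7544.0$)
$V - \left(7 K{\left(2 \right)} - 25\right) = \frac{86167567}{11422} - \left(7 \left(-5\right) - 25\right) = \frac{86167567}{11422} - \left(-35 - 25\right) = \frac{86167567}{11422} - -60 = \frac{86167567}{11422} + 60 = \frac{86852887}{11422}$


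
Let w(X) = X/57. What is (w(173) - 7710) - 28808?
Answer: -2081353/57 ≈ -36515.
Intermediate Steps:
w(X) = X/57 (w(X) = X*(1/57) = X/57)
(w(173) - 7710) - 28808 = ((1/57)*173 - 7710) - 28808 = (173/57 - 7710) - 28808 = -439297/57 - 28808 = -2081353/57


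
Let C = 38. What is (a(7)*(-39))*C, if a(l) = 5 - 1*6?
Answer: 1482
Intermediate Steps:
a(l) = -1 (a(l) = 5 - 6 = -1)
(a(7)*(-39))*C = -1*(-39)*38 = 39*38 = 1482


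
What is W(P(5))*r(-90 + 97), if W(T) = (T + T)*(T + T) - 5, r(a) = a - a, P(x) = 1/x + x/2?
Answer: 0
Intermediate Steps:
P(x) = 1/x + x/2 (P(x) = 1/x + x*(1/2) = 1/x + x/2)
r(a) = 0
W(T) = -5 + 4*T**2 (W(T) = (2*T)*(2*T) - 5 = 4*T**2 - 5 = -5 + 4*T**2)
W(P(5))*r(-90 + 97) = (-5 + 4*(1/5 + (1/2)*5)**2)*0 = (-5 + 4*(1/5 + 5/2)**2)*0 = (-5 + 4*(27/10)**2)*0 = (-5 + 4*(729/100))*0 = (-5 + 729/25)*0 = (604/25)*0 = 0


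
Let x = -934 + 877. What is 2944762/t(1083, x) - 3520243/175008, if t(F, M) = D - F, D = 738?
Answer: -172190463977/20125920 ≈ -8555.7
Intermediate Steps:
x = -57
t(F, M) = 738 - F
2944762/t(1083, x) - 3520243/175008 = 2944762/(738 - 1*1083) - 3520243/175008 = 2944762/(738 - 1083) - 3520243*1/175008 = 2944762/(-345) - 3520243/175008 = 2944762*(-1/345) - 3520243/175008 = -2944762/345 - 3520243/175008 = -172190463977/20125920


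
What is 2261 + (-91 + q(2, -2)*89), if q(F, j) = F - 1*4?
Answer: 1992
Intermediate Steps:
q(F, j) = -4 + F (q(F, j) = F - 4 = -4 + F)
2261 + (-91 + q(2, -2)*89) = 2261 + (-91 + (-4 + 2)*89) = 2261 + (-91 - 2*89) = 2261 + (-91 - 178) = 2261 - 269 = 1992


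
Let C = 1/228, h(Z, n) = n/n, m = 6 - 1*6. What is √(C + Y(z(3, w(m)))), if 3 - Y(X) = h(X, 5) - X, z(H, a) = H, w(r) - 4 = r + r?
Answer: √65037/114 ≈ 2.2370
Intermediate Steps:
m = 0 (m = 6 - 6 = 0)
w(r) = 4 + 2*r (w(r) = 4 + (r + r) = 4 + 2*r)
h(Z, n) = 1
Y(X) = 2 + X (Y(X) = 3 - (1 - X) = 3 + (-1 + X) = 2 + X)
C = 1/228 ≈ 0.0043860
√(C + Y(z(3, w(m)))) = √(1/228 + (2 + 3)) = √(1/228 + 5) = √(1141/228) = √65037/114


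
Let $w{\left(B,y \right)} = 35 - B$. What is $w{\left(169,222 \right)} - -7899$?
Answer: $7765$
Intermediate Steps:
$w{\left(169,222 \right)} - -7899 = \left(35 - 169\right) - -7899 = \left(35 - 169\right) + 7899 = -134 + 7899 = 7765$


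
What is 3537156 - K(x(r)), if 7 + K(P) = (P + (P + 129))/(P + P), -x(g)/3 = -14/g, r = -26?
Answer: 49520827/14 ≈ 3.5372e+6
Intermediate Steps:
x(g) = 42/g (x(g) = -(-42)/g = 42/g)
K(P) = -7 + (129 + 2*P)/(2*P) (K(P) = -7 + (P + (P + 129))/(P + P) = -7 + (P + (129 + P))/((2*P)) = -7 + (129 + 2*P)*(1/(2*P)) = -7 + (129 + 2*P)/(2*P))
3537156 - K(x(r)) = 3537156 - (-6 + 129/(2*((42/(-26))))) = 3537156 - (-6 + 129/(2*((42*(-1/26))))) = 3537156 - (-6 + 129/(2*(-21/13))) = 3537156 - (-6 + (129/2)*(-13/21)) = 3537156 - (-6 - 559/14) = 3537156 - 1*(-643/14) = 3537156 + 643/14 = 49520827/14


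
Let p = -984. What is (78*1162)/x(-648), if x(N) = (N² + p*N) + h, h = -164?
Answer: 22659/264343 ≈ 0.085718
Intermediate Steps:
x(N) = -164 + N² - 984*N (x(N) = (N² - 984*N) - 164 = -164 + N² - 984*N)
(78*1162)/x(-648) = (78*1162)/(-164 + (-648)² - 984*(-648)) = 90636/(-164 + 419904 + 637632) = 90636/1057372 = 90636*(1/1057372) = 22659/264343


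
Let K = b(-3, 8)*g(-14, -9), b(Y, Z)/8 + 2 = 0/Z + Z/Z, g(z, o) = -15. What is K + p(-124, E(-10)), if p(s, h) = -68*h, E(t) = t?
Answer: 800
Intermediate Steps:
b(Y, Z) = -8 (b(Y, Z) = -16 + 8*(0/Z + Z/Z) = -16 + 8*(0 + 1) = -16 + 8*1 = -16 + 8 = -8)
K = 120 (K = -8*(-15) = 120)
K + p(-124, E(-10)) = 120 - 68*(-10) = 120 + 680 = 800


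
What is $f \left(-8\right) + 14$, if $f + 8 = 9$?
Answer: $6$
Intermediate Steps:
$f = 1$ ($f = -8 + 9 = 1$)
$f \left(-8\right) + 14 = 1 \left(-8\right) + 14 = -8 + 14 = 6$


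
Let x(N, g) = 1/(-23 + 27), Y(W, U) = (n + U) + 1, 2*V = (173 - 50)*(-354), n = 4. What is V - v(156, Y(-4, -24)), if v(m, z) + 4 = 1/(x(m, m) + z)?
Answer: -1632521/75 ≈ -21767.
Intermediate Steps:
V = -21771 (V = ((173 - 50)*(-354))/2 = (123*(-354))/2 = (1/2)*(-43542) = -21771)
Y(W, U) = 5 + U (Y(W, U) = (4 + U) + 1 = 5 + U)
x(N, g) = 1/4
v(m, z) = -4 + 1/(1/4 + z)
V - v(156, Y(-4, -24)) = -21771 - (-16)*(5 - 24)/(1 + 4*(5 - 24)) = -21771 - (-16)*(-19)/(1 + 4*(-19)) = -21771 - (-16)*(-19)/(1 - 76) = -21771 - (-16)*(-19)/(-75) = -21771 - (-16)*(-19)*(-1)/75 = -21771 - 1*(-304/75) = -21771 + 304/75 = -1632521/75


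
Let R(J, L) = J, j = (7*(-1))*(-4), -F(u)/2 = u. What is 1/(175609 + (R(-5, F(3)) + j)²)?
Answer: 1/176138 ≈ 5.6774e-6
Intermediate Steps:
F(u) = -2*u
j = 28 (j = -7*(-4) = 28)
1/(175609 + (R(-5, F(3)) + j)²) = 1/(175609 + (-5 + 28)²) = 1/(175609 + 23²) = 1/(175609 + 529) = 1/176138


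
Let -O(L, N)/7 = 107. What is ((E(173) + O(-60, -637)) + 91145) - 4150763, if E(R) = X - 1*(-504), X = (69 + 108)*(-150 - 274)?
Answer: -4134911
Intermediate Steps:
X = -75048 (X = 177*(-424) = -75048)
O(L, N) = -749 (O(L, N) = -7*107 = -749)
E(R) = -74544 (E(R) = -75048 - 1*(-504) = -75048 + 504 = -74544)
((E(173) + O(-60, -637)) + 91145) - 4150763 = ((-74544 - 749) + 91145) - 4150763 = (-75293 + 91145) - 4150763 = 15852 - 4150763 = -4134911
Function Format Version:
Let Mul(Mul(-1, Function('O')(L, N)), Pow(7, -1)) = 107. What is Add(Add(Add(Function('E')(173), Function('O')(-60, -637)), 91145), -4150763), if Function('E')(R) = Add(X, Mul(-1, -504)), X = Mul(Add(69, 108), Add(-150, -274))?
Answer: -4134911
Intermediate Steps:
X = -75048 (X = Mul(177, -424) = -75048)
Function('O')(L, N) = -749 (Function('O')(L, N) = Mul(-7, 107) = -749)
Function('E')(R) = -74544 (Function('E')(R) = Add(-75048, Mul(-1, -504)) = Add(-75048, 504) = -74544)
Add(Add(Add(Function('E')(173), Function('O')(-60, -637)), 91145), -4150763) = Add(Add(Add(-74544, -749), 91145), -4150763) = Add(Add(-75293, 91145), -4150763) = Add(15852, -4150763) = -4134911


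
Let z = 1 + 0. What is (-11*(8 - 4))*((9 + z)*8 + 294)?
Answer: -16456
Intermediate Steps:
z = 1
(-11*(8 - 4))*((9 + z)*8 + 294) = (-11*(8 - 4))*((9 + 1)*8 + 294) = (-11*4)*(10*8 + 294) = -44*(80 + 294) = -44*374 = -16456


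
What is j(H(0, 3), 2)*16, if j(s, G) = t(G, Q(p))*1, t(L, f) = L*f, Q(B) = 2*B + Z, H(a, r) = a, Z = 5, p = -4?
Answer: -96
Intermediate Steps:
Q(B) = 5 + 2*B (Q(B) = 2*B + 5 = 5 + 2*B)
j(s, G) = -3*G (j(s, G) = (G*(5 + 2*(-4)))*1 = (G*(5 - 8))*1 = (G*(-3))*1 = -3*G*1 = -3*G)
j(H(0, 3), 2)*16 = -3*2*16 = -6*16 = -96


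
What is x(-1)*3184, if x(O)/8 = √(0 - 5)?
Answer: 25472*I*√5 ≈ 56957.0*I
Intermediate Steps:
x(O) = 8*I*√5 (x(O) = 8*√(0 - 5) = 8*√(-5) = 8*(I*√5) = 8*I*√5)
x(-1)*3184 = (8*I*√5)*3184 = 25472*I*√5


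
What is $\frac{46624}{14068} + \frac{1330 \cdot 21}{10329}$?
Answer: $\frac{72874878}{12109031} \approx 6.0182$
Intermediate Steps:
$\frac{46624}{14068} + \frac{1330 \cdot 21}{10329} = 46624 \cdot \frac{1}{14068} + 27930 \cdot \frac{1}{10329} = \frac{11656}{3517} + \frac{9310}{3443} = \frac{72874878}{12109031}$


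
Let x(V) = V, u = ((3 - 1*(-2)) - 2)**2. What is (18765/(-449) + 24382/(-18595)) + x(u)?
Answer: -284740298/8349155 ≈ -34.104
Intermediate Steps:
u = 9 (u = ((3 + 2) - 2)**2 = (5 - 2)**2 = 3**2 = 9)
(18765/(-449) + 24382/(-18595)) + x(u) = (18765/(-449) + 24382/(-18595)) + 9 = (18765*(-1/449) + 24382*(-1/18595)) + 9 = (-18765/449 - 24382/18595) + 9 = -359882693/8349155 + 9 = -284740298/8349155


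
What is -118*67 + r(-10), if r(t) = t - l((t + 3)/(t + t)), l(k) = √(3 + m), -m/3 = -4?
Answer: -7916 - √15 ≈ -7919.9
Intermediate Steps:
m = 12 (m = -3*(-4) = 12)
l(k) = √15 (l(k) = √(3 + 12) = √15)
r(t) = t - √15
-118*67 + r(-10) = -118*67 + (-10 - √15) = -7906 + (-10 - √15) = -7916 - √15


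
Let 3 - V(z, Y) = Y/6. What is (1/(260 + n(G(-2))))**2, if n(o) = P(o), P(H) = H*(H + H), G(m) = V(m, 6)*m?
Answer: 1/85264 ≈ 1.1728e-5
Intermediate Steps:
V(z, Y) = 3 - Y/6
G(m) = 2*m (G(m) = (3 - 1/6*6)*m = (3 - 1)*m = 2*m)
P(H) = 2*H**2 (P(H) = H*(2*H) = 2*H**2)
n(o) = 2*o**2
(1/(260 + n(G(-2))))**2 = (1/(260 + 2*(2*(-2))**2))**2 = (1/(260 + 2*(-4)**2))**2 = (1/(260 + 2*16))**2 = (1/(260 + 32))**2 = (1/292)**2 = 1/85264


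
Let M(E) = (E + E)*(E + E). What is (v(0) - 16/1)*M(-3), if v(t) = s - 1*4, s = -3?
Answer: -828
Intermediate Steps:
M(E) = 4*E**2 (M(E) = (2*E)*(2*E) = 4*E**2)
v(t) = -7 (v(t) = -3 - 1*4 = -3 - 4 = -7)
(v(0) - 16/1)*M(-3) = (-7 - 16/1)*(4*(-3)**2) = (-7 - 16*1)*(4*9) = (-7 - 16)*36 = -23*36 = -828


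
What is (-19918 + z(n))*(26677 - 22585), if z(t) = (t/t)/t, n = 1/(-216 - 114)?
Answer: -82854816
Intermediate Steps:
n = -1/330 (n = 1/(-330) = -1/330 ≈ -0.0030303)
z(t) = 1/t
(-19918 + z(n))*(26677 - 22585) = (-19918 + 1/(-1/330))*(26677 - 22585) = (-19918 - 330)*4092 = -20248*4092 = -82854816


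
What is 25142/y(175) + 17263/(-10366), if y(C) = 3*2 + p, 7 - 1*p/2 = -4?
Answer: 32517326/36281 ≈ 896.26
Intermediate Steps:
p = 22 (p = 14 - 2*(-4) = 14 + 8 = 22)
y(C) = 28 (y(C) = 3*2 + 22 = 6 + 22 = 28)
25142/y(175) + 17263/(-10366) = 25142/28 + 17263/(-10366) = 25142*(1/28) + 17263*(-1/10366) = 12571/14 - 17263/10366 = 32517326/36281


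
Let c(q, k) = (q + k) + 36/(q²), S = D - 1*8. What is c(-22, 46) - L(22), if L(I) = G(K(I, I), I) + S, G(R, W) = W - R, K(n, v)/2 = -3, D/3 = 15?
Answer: -4952/121 ≈ -40.926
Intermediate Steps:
D = 45 (D = 3*15 = 45)
K(n, v) = -6 (K(n, v) = 2*(-3) = -6)
S = 37 (S = 45 - 1*8 = 45 - 8 = 37)
L(I) = 43 + I (L(I) = (I - 1*(-6)) + 37 = (I + 6) + 37 = (6 + I) + 37 = 43 + I)
c(q, k) = k + q + 36/q² (c(q, k) = (k + q) + 36/q² = k + q + 36/q²)
c(-22, 46) - L(22) = (46 - 22 + 36/(-22)²) - (43 + 22) = (46 - 22 + 36*(1/484)) - 1*65 = (46 - 22 + 9/121) - 65 = 2913/121 - 65 = -4952/121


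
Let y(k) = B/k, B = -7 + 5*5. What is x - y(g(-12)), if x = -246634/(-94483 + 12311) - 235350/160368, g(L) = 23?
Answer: 9487492427/12628685992 ≈ 0.75127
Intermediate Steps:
B = 18 (B = -7 + 25 = 18)
y(k) = 18/k
x = 842209213/549073304 (x = -246634/(-82172) - 235350*1/160368 = -246634*(-1/82172) - 39225/26728 = 123317/41086 - 39225/26728 = 842209213/549073304 ≈ 1.5339)
x - y(g(-12)) = 842209213/549073304 - 18/23 = 9487492427/12628685992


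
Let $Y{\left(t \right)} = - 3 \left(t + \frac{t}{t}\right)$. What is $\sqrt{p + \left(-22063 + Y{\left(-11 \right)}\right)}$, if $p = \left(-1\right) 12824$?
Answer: $3 i \sqrt{3873} \approx 186.7 i$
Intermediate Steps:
$Y{\left(t \right)} = -3 - 3 t$ ($Y{\left(t \right)} = - 3 \left(t + 1\right) = - 3 \left(1 + t\right) = -3 - 3 t$)
$p = -12824$
$\sqrt{p + \left(-22063 + Y{\left(-11 \right)}\right)} = \sqrt{-12824 - 22033} = \sqrt{-34857} = 3 i \sqrt{3873}$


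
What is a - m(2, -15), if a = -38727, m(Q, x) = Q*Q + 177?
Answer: -38908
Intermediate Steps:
m(Q, x) = 177 + Q² (m(Q, x) = Q² + 177 = 177 + Q²)
a - m(2, -15) = -38727 - (177 + 2²) = -38727 - (177 + 4) = -38727 - 1*181 = -38727 - 181 = -38908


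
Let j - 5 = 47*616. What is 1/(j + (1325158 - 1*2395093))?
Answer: -1/1040978 ≈ -9.6064e-7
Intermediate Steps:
j = 28957 (j = 5 + 47*616 = 5 + 28952 = 28957)
1/(j + (1325158 - 1*2395093)) = 1/(28957 + (1325158 - 1*2395093)) = 1/(28957 + (1325158 - 2395093)) = 1/(28957 - 1069935) = 1/(-1040978) = -1/1040978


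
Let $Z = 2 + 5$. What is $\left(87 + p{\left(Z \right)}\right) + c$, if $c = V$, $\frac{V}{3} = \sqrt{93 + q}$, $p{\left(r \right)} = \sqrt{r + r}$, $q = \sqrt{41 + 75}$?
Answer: $87 + \sqrt{14} + 3 \sqrt{93 + 2 \sqrt{29}} \approx 121.3$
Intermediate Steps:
$Z = 7$
$q = 2 \sqrt{29}$ ($q = \sqrt{116} = 2 \sqrt{29} \approx 10.77$)
$p{\left(r \right)} = \sqrt{2} \sqrt{r}$ ($p{\left(r \right)} = \sqrt{2 r} = \sqrt{2} \sqrt{r}$)
$V = 3 \sqrt{93 + 2 \sqrt{29}} \approx 30.56$
$c = 3 \sqrt{93 + 2 \sqrt{29}} \approx 30.56$
$\left(87 + p{\left(Z \right)}\right) + c = \left(87 + \sqrt{2} \sqrt{7}\right) + 3 \sqrt{93 + 2 \sqrt{29}} = \left(87 + \sqrt{14}\right) + 3 \sqrt{93 + 2 \sqrt{29}} = 87 + \sqrt{14} + 3 \sqrt{93 + 2 \sqrt{29}}$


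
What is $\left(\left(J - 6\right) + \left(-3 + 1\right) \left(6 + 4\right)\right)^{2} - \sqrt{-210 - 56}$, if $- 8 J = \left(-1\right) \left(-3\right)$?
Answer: $\frac{44521}{64} - i \sqrt{266} \approx 695.64 - 16.31 i$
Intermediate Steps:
$J = - \frac{3}{8}$ ($J = - \frac{\left(-1\right) \left(-3\right)}{8} = \left(- \frac{1}{8}\right) 3 = - \frac{3}{8} \approx -0.375$)
$\left(\left(J - 6\right) + \left(-3 + 1\right) \left(6 + 4\right)\right)^{2} - \sqrt{-210 - 56} = \left(\left(- \frac{3}{8} - 6\right) + \left(-3 + 1\right) \left(6 + 4\right)\right)^{2} - \sqrt{-210 - 56} = \left(\left(- \frac{3}{8} - 6\right) - 20\right)^{2} - \sqrt{-266} = \left(- \frac{51}{8} - 20\right)^{2} - i \sqrt{266} = \left(- \frac{211}{8}\right)^{2} - i \sqrt{266} = \frac{44521}{64} - i \sqrt{266}$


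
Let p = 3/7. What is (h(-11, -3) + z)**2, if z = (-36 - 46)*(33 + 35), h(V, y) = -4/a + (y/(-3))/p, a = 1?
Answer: 279993289/9 ≈ 3.1110e+7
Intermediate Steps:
p = 3/7 (p = 3*(1/7) = 3/7 ≈ 0.42857)
h(V, y) = -4 - 7*y/9 (h(V, y) = -4/1 + (y/(-3))/(3/7) = -4*1 + (y*(-1/3))*(7/3) = -4 - y/3*(7/3) = -4 - 7*y/9)
z = -5576 (z = -82*68 = -5576)
(h(-11, -3) + z)**2 = ((-4 - 7/9*(-3)) - 5576)**2 = ((-4 + 7/3) - 5576)**2 = (-5/3 - 5576)**2 = (-16733/3)**2 = 279993289/9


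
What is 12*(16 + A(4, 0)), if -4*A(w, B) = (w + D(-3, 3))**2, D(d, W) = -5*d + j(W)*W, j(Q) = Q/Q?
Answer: -1260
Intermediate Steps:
j(Q) = 1
D(d, W) = W - 5*d (D(d, W) = -5*d + 1*W = -5*d + W = W - 5*d)
A(w, B) = -(18 + w)**2/4 (A(w, B) = -(w + (3 - 5*(-3)))**2/4 = -(w + (3 + 15))**2/4 = -(w + 18)**2/4 = -(18 + w)**2/4)
12*(16 + A(4, 0)) = 12*(16 - (18 + 4)**2/4) = 12*(16 - 1/4*22**2) = 12*(16 - 1/4*484) = 12*(16 - 121) = 12*(-105) = -1260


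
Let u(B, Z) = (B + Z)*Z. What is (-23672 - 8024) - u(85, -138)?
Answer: -39010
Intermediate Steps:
u(B, Z) = Z*(B + Z)
(-23672 - 8024) - u(85, -138) = (-23672 - 8024) - (-138)*(85 - 138) = -31696 - (-138)*(-53) = -31696 - 1*7314 = -31696 - 7314 = -39010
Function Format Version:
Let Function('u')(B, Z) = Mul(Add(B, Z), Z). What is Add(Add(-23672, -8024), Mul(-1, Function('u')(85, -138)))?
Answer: -39010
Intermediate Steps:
Function('u')(B, Z) = Mul(Z, Add(B, Z))
Add(Add(-23672, -8024), Mul(-1, Function('u')(85, -138))) = Add(Add(-23672, -8024), Mul(-1, Mul(-138, Add(85, -138)))) = Add(-31696, Mul(-1, Mul(-138, -53))) = Add(-31696, Mul(-1, 7314)) = Add(-31696, -7314) = -39010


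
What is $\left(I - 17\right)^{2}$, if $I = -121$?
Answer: $19044$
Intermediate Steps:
$\left(I - 17\right)^{2} = \left(-121 - 17\right)^{2} = \left(-138\right)^{2} = 19044$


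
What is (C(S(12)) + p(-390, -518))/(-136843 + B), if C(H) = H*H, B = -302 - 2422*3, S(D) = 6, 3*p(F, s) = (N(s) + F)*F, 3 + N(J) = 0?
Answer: -17042/48137 ≈ -0.35403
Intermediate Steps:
N(J) = -3 (N(J) = -3 + 0 = -3)
p(F, s) = F*(-3 + F)/3 (p(F, s) = ((-3 + F)*F)/3 = (F*(-3 + F))/3 = F*(-3 + F)/3)
B = -7568 (B = -302 - 173*42 = -302 - 7266 = -7568)
C(H) = H²
(C(S(12)) + p(-390, -518))/(-136843 + B) = (6² + (⅓)*(-390)*(-3 - 390))/(-136843 - 7568) = (36 + (⅓)*(-390)*(-393))/(-144411) = (36 + 51090)*(-1/144411) = 51126*(-1/144411) = -17042/48137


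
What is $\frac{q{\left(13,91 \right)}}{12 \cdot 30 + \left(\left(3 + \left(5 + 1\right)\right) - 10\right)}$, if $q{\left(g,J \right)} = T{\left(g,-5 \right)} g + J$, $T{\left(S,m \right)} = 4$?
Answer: $\frac{143}{359} \approx 0.39833$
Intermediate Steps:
$q{\left(g,J \right)} = J + 4 g$ ($q{\left(g,J \right)} = 4 g + J = J + 4 g$)
$\frac{q{\left(13,91 \right)}}{12 \cdot 30 + \left(\left(3 + \left(5 + 1\right)\right) - 10\right)} = \frac{91 + 4 \cdot 13}{12 \cdot 30 + \left(\left(3 + \left(5 + 1\right)\right) - 10\right)} = \frac{91 + 52}{360 + \left(\left(3 + 6\right) - 10\right)} = \frac{143}{360 + \left(9 - 10\right)} = \frac{143}{360 - 1} = \frac{143}{359}$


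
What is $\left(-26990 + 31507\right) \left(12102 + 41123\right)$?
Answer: $240417325$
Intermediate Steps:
$\left(-26990 + 31507\right) \left(12102 + 41123\right) = 4517 \cdot 53225 = 240417325$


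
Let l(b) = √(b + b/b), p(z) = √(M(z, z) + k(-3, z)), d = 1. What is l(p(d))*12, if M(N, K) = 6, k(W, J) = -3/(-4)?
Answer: 6*√(4 + 6*√3) ≈ 22.762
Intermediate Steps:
k(W, J) = ¾ (k(W, J) = -3*(-¼) = ¾)
p(z) = 3*√3/2 (p(z) = √(6 + ¾) = √(27/4) = 3*√3/2)
l(b) = √(1 + b) (l(b) = √(b + 1) = √(1 + b))
l(p(d))*12 = √(1 + 3*√3/2)*12 = 12*√(1 + 3*√3/2)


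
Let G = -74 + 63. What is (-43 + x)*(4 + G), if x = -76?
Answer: 833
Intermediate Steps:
G = -11
(-43 + x)*(4 + G) = (-43 - 76)*(4 - 11) = -119*(-7) = 833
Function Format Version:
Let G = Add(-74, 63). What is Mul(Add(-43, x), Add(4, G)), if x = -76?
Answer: 833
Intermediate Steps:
G = -11
Mul(Add(-43, x), Add(4, G)) = Mul(Add(-43, -76), Add(4, -11)) = Mul(-119, -7) = 833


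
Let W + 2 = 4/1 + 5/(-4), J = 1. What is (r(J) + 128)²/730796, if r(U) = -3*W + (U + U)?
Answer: 261121/11692736 ≈ 0.022332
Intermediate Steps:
W = ¾ (W = -2 + (4/1 + 5/(-4)) = -2 + (4*1 + 5*(-¼)) = -2 + (4 - 5/4) = -2 + 11/4 = ¾ ≈ 0.75000)
r(U) = -9/4 + 2*U (r(U) = -3*¾ + (U + U) = -9/4 + 2*U)
(r(J) + 128)²/730796 = ((-9/4 + 2*1) + 128)²/730796 = ((-9/4 + 2) + 128)²*(1/730796) = (-¼ + 128)²*(1/730796) = (511/4)²*(1/730796) = (261121/16)*(1/730796) = 261121/11692736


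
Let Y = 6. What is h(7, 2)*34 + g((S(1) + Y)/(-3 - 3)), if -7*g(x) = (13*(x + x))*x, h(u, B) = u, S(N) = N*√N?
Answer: 4193/18 ≈ 232.94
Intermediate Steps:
S(N) = N^(3/2)
g(x) = -26*x²/7 (g(x) = -13*(x + x)*x/7 = -13*(2*x)*x/7 = -26*x*x/7 = -26*x²/7)
h(7, 2)*34 + g((S(1) + Y)/(-3 - 3)) = 7*34 - 26*(1^(3/2) + 6)²/(-3 - 3)²/7 = 238 - 26*(1 + 6)²/36/7 = 238 - 26*(7*(-⅙))²/7 = 238 - 26*(-7/6)²/7 = 238 - 26/7*49/36 = 238 - 91/18 = 4193/18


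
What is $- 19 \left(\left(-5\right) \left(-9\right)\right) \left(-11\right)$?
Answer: $9405$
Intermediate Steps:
$- 19 \left(\left(-5\right) \left(-9\right)\right) \left(-11\right) = \left(-19\right) 45 \left(-11\right) = \left(-855\right) \left(-11\right) = 9405$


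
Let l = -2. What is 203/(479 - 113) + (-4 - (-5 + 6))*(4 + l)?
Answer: -3457/366 ≈ -9.4454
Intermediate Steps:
203/(479 - 113) + (-4 - (-5 + 6))*(4 + l) = 203/(479 - 113) + (-4 - (-5 + 6))*(4 - 2) = 203/366 + (-4 - 1*1)*2 = (1/366)*203 + (-4 - 1)*2 = 203/366 - 5*2 = 203/366 - 10 = -3457/366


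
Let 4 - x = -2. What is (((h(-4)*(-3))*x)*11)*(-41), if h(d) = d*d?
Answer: 129888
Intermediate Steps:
x = 6 (x = 4 - 1*(-2) = 4 + 2 = 6)
h(d) = d**2
(((h(-4)*(-3))*x)*11)*(-41) = ((((-4)**2*(-3))*6)*11)*(-41) = (((16*(-3))*6)*11)*(-41) = (-48*6*11)*(-41) = -288*11*(-41) = -3168*(-41) = 129888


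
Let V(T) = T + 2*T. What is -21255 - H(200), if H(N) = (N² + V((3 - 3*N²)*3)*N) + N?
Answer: 215933145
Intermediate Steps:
V(T) = 3*T
H(N) = N + N² + N*(27 - 27*N²) (H(N) = (N² + (3*((3 - 3*N²)*3))*N) + N = (N² + (3*(9 - 9*N²))*N) + N = (N² + (27 - 27*N²)*N) + N = (N² + N*(27 - 27*N²)) + N = N + N² + N*(27 - 27*N²))
-21255 - H(200) = -21255 - 200*(28 + 200 - 27*200²) = -21255 - 200*(28 + 200 - 27*40000) = -21255 - 200*(28 + 200 - 1080000) = -21255 - 200*(-1079772) = -21255 - 1*(-215954400) = -21255 + 215954400 = 215933145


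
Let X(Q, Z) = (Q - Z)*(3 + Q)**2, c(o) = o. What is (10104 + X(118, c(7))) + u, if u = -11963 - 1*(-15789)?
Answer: 1639081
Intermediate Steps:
u = 3826 (u = -11963 + 15789 = 3826)
X(Q, Z) = (3 + Q)**2*(Q - Z)
(10104 + X(118, c(7))) + u = (10104 + (3 + 118)**2*(118 - 1*7)) + 3826 = (10104 + 121**2*(118 - 7)) + 3826 = (10104 + 14641*111) + 3826 = (10104 + 1625151) + 3826 = 1635255 + 3826 = 1639081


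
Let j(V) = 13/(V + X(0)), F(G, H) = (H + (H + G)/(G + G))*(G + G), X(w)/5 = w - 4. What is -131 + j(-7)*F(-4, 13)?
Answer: -2302/27 ≈ -85.259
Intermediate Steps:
X(w) = -20 + 5*w (X(w) = 5*(w - 4) = 5*(-4 + w) = -20 + 5*w)
F(G, H) = 2*G*(H + (G + H)/(2*G)) (F(G, H) = (H + (G + H)/((2*G)))*(2*G) = (H + (G + H)*(1/(2*G)))*(2*G) = (H + (G + H)/(2*G))*(2*G) = 2*G*(H + (G + H)/(2*G)))
j(V) = 13/(-20 + V) (j(V) = 13/(V + (-20 + 5*0)) = 13/(V + (-20 + 0)) = 13/(V - 20) = 13/(-20 + V))
-131 + j(-7)*F(-4, 13) = -131 + (13/(-20 - 7))*(-4 + 13 + 2*(-4)*13) = -131 + (13/(-27))*(-4 + 13 - 104) = -131 + (13*(-1/27))*(-95) = -131 - 13/27*(-95) = -131 + 1235/27 = -2302/27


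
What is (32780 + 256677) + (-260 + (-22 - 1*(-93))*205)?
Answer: 303752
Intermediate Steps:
(32780 + 256677) + (-260 + (-22 - 1*(-93))*205) = 289457 + (-260 + (-22 + 93)*205) = 289457 + (-260 + 71*205) = 289457 + (-260 + 14555) = 289457 + 14295 = 303752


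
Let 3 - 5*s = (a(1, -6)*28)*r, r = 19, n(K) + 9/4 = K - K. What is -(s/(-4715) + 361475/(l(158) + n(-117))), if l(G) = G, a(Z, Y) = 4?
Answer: -1363536655/587489 ≈ -2321.0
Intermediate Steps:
n(K) = -9/4 (n(K) = -9/4 + (K - K) = -9/4 + 0 = -9/4)
s = -425 (s = 3/5 - 4*28*19/5 = 3/5 - 112*19/5 = 3/5 - 1/5*2128 = 3/5 - 2128/5 = -425)
-(s/(-4715) + 361475/(l(158) + n(-117))) = -(-425/(-4715) + 361475/(158 - 9/4)) = -(-425*(-1/4715) + 361475/(623/4)) = -(85/943 + 361475*(4/623)) = -(85/943 + 1445900/623) = -1*1363536655/587489 = -1363536655/587489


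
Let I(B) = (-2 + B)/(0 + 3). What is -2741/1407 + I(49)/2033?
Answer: -5550410/2860431 ≈ -1.9404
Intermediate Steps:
I(B) = -⅔ + B/3 (I(B) = (-2 + B)/3 = -⅔ + B/3)
-2741/1407 + I(49)/2033 = -2741/1407 + (-⅔ + (⅓)*49)/2033 = -2741*1/1407 + (-⅔ + 49/3)*(1/2033) = -2741/1407 + (47/3)*(1/2033) = -2741/1407 + 47/6099 = -5550410/2860431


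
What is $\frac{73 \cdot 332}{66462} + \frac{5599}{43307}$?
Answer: $\frac{64623145}{130830447} \approx 0.49395$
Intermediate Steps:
$\frac{73 \cdot 332}{66462} + \frac{5599}{43307} = 24236 \cdot \frac{1}{66462} + 5599 \cdot \frac{1}{43307} = \frac{12118}{33231} + \frac{509}{3937} = \frac{64623145}{130830447}$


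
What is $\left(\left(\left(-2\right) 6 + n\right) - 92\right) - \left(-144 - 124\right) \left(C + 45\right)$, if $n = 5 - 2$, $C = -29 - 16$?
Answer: $-101$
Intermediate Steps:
$C = -45$ ($C = -29 - 16 = -45$)
$n = 3$ ($n = 5 - 2 = 3$)
$\left(\left(\left(-2\right) 6 + n\right) - 92\right) - \left(-144 - 124\right) \left(C + 45\right) = \left(\left(\left(-2\right) 6 + 3\right) - 92\right) - \left(-144 - 124\right) \left(-45 + 45\right) = \left(\left(-12 + 3\right) - 92\right) - \left(-268\right) 0 = \left(-9 - 92\right) - 0 = -101 + 0 = -101$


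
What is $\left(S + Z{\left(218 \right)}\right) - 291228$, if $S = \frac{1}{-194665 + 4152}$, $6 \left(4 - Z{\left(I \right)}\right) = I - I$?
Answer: $- \frac{55481957913}{190513} \approx -2.9122 \cdot 10^{5}$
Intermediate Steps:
$Z{\left(I \right)} = 4$ ($Z{\left(I \right)} = 4 - \frac{I - I}{6} = 4 - 0 = 4 + 0 = 4$)
$S = - \frac{1}{190513}$ ($S = \frac{1}{-190513} = - \frac{1}{190513} \approx -5.249 \cdot 10^{-6}$)
$\left(S + Z{\left(218 \right)}\right) - 291228 = \left(- \frac{1}{190513} + 4\right) - 291228 = \frac{762051}{190513} - 291228 = - \frac{55481957913}{190513}$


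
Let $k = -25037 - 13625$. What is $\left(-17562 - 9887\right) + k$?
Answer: $-66111$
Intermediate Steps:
$k = -38662$ ($k = -25037 - 13625 = -38662$)
$\left(-17562 - 9887\right) + k = \left(-17562 - 9887\right) - 38662 = -27449 - 38662 = -66111$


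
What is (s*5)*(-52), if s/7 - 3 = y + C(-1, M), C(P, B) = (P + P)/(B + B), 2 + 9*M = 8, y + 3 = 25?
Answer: -42770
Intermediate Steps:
y = 22 (y = -3 + 25 = 22)
M = ⅔ (M = -2/9 + (⅑)*8 = -2/9 + 8/9 = ⅔ ≈ 0.66667)
C(P, B) = P/B (C(P, B) = (2*P)/((2*B)) = (2*P)*(1/(2*B)) = P/B)
s = 329/2 (s = 21 + 7*(22 - 1/⅔) = 21 + 7*(22 - 1*3/2) = 21 + 7*(22 - 3/2) = 21 + 7*(41/2) = 21 + 287/2 = 329/2 ≈ 164.50)
(s*5)*(-52) = ((329/2)*5)*(-52) = (1645/2)*(-52) = -42770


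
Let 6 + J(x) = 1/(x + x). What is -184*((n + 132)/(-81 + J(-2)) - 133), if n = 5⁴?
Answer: 9097880/349 ≈ 26068.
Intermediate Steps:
J(x) = -6 + 1/(2*x) (J(x) = -6 + 1/(x + x) = -6 + 1/(2*x))
n = 625
-184*((n + 132)/(-81 + J(-2)) - 133) = -184*((625 + 132)/(-81 + (-6 + (½)/(-2))) - 133) = -184*(757/(-81 + (-6 + (½)*(-½))) - 133) = -184*(757/(-81 + (-6 - ¼)) - 133) = -184*(757/(-81 - 25/4) - 133) = -184*(757/(-349/4) - 133) = -184*(757*(-4/349) - 133) = -184*(-3028/349 - 133) = -184*(-49445/349) = 9097880/349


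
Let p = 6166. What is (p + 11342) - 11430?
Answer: 6078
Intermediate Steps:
(p + 11342) - 11430 = (6166 + 11342) - 11430 = 17508 - 11430 = 6078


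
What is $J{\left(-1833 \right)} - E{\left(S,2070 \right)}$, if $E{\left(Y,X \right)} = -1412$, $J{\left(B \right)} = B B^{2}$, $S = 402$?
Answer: $-6158675125$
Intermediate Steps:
$J{\left(B \right)} = B^{3}$
$J{\left(-1833 \right)} - E{\left(S,2070 \right)} = \left(-1833\right)^{3} - -1412 = -6158676537 + 1412 = -6158675125$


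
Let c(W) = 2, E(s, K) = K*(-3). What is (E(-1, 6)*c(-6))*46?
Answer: -1656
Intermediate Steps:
E(s, K) = -3*K
(E(-1, 6)*c(-6))*46 = (-3*6*2)*46 = -18*2*46 = -36*46 = -1656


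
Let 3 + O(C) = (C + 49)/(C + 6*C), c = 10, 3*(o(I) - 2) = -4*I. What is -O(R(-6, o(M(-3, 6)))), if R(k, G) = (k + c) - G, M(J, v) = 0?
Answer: -9/14 ≈ -0.64286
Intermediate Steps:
o(I) = 2 - 4*I/3 (o(I) = 2 + (-4*I)/3 = 2 - 4*I/3)
R(k, G) = 10 + k - G (R(k, G) = (k + 10) - G = (10 + k) - G = 10 + k - G)
O(C) = -3 + (49 + C)/(7*C) (O(C) = -3 + (C + 49)/(C + 6*C) = -3 + (49 + C)/((7*C)) = -3 + (49 + C)*(1/(7*C)) = -3 + (49 + C)/(7*C))
-O(R(-6, o(M(-3, 6)))) = -(-20/7 + 7/(10 - 6 - (2 - 4/3*0))) = -(-20/7 + 7/(10 - 6 - (2 + 0))) = -(-20/7 + 7/(10 - 6 - 1*2)) = -(-20/7 + 7/(10 - 6 - 2)) = -(-20/7 + 7/2) = -1*9/14 = -9/14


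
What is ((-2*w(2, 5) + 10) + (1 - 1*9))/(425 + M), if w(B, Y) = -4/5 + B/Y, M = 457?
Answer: 1/315 ≈ 0.0031746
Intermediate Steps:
w(B, Y) = -⅘ + B/Y (w(B, Y) = -4*⅕ + B/Y = -⅘ + B/Y)
((-2*w(2, 5) + 10) + (1 - 1*9))/(425 + M) = ((-2*(-⅘ + 2/5) + 10) + (1 - 1*9))/(425 + 457) = ((-2*(-⅘ + 2*(⅕)) + 10) + (1 - 9))/882 = ((-2*(-⅘ + ⅖) + 10) - 8)*(1/882) = ((-2*(-⅖) + 10) - 8)*(1/882) = ((⅘ + 10) - 8)*(1/882) = (54/5 - 8)*(1/882) = (14/5)*(1/882) = 1/315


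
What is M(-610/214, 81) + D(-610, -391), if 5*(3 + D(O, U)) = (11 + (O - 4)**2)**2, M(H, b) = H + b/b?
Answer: 15208367748648/535 ≈ 2.8427e+10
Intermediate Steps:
M(H, b) = 1 + H (M(H, b) = H + 1 = 1 + H)
D(O, U) = -3 + (11 + (-4 + O)**2)**2/5 (D(O, U) = -3 + (11 + (O - 4)**2)**2/5 = -3 + (11 + (-4 + O)**2)**2/5)
M(-610/214, 81) + D(-610, -391) = (1 - 610/214) + (-3 + (11 + (-4 - 610)**2)**2/5) = (1 - 610*1/214) + (-3 + (11 + (-614)**2)**2/5) = (1 - 305/107) + (-3 + (11 + 376996)**2/5) = -198/107 + (-3 + (1/5)*377007**2) = -198/107 + (-3 + (1/5)*142134278049) = -198/107 + (-3 + 142134278049/5) = -198/107 + 142134278034/5 = 15208367748648/535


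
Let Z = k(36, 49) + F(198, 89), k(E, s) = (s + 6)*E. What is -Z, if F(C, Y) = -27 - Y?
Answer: -1864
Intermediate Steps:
k(E, s) = E*(6 + s) (k(E, s) = (6 + s)*E = E*(6 + s))
Z = 1864 (Z = 36*(6 + 49) + (-27 - 1*89) = 36*55 + (-27 - 89) = 1980 - 116 = 1864)
-Z = -1*1864 = -1864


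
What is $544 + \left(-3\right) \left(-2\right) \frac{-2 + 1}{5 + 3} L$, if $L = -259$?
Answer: $\frac{2953}{4} \approx 738.25$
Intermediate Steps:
$544 + \left(-3\right) \left(-2\right) \frac{-2 + 1}{5 + 3} L = 544 + \left(-3\right) \left(-2\right) \frac{-2 + 1}{5 + 3} \left(-259\right) = 544 + 6 \left(- \frac{1}{8}\right) \left(-259\right) = 544 - - \frac{777}{4} = 544 + \frac{777}{4} = \frac{2953}{4}$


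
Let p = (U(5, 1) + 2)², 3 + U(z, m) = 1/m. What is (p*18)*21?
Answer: 0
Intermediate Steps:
U(z, m) = -3 + 1/m
p = 0 (p = ((-3 + 1/1) + 2)² = ((-3 + 1) + 2)² = (-2 + 2)² = 0² = 0)
(p*18)*21 = (0*18)*21 = 0*21 = 0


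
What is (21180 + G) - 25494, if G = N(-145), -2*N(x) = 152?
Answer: -4390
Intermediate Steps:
N(x) = -76 (N(x) = -½*152 = -76)
G = -76
(21180 + G) - 25494 = (21180 - 76) - 25494 = 21104 - 25494 = -4390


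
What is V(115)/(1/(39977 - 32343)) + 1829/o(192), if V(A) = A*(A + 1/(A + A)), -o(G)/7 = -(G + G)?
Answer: 271389801125/2688 ≈ 1.0096e+8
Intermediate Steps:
o(G) = 14*G (o(G) = -(-7)*(G + G) = -(-7)*2*G = -(-14)*G = 14*G)
V(A) = A*(A + 1/(2*A))
V(115)/(1/(39977 - 32343)) + 1829/o(192) = (½ + 115²)/(1/(39977 - 32343)) + 1829/((14*192)) = (½ + 13225)/(1/7634) + 1829/2688 = 26451/(2*(1/7634)) + 1829*(1/2688) = (26451/2)*7634 + 1829/2688 = 100963467 + 1829/2688 = 271389801125/2688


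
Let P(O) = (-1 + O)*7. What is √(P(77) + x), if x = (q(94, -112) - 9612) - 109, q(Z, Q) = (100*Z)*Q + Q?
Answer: I*√1062101 ≈ 1030.6*I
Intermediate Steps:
P(O) = -7 + 7*O
q(Z, Q) = Q + 100*Q*Z (q(Z, Q) = 100*Q*Z + Q = Q + 100*Q*Z)
x = -1062633 (x = (-112*(1 + 100*94) - 9612) - 109 = (-112*(1 + 9400) - 9612) - 109 = (-112*9401 - 9612) - 109 = (-1052912 - 9612) - 109 = -1062524 - 109 = -1062633)
√(P(77) + x) = √((-7 + 7*77) - 1062633) = √((-7 + 539) - 1062633) = √(532 - 1062633) = √(-1062101) = I*√1062101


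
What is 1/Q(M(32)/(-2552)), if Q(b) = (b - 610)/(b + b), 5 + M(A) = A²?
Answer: 2038/1557739 ≈ 0.0013083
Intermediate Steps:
M(A) = -5 + A²
Q(b) = (-610 + b)/(2*b) (Q(b) = (-610 + b)/((2*b)) = (-610 + b)*(1/(2*b)) = (-610 + b)/(2*b))
1/Q(M(32)/(-2552)) = 1/((-610 + (-5 + 32²)/(-2552))/(2*(((-5 + 32²)/(-2552))))) = 1/((-610 + (-5 + 1024)*(-1/2552))/(2*(((-5 + 1024)*(-1/2552))))) = 1/((-610 + 1019*(-1/2552))/(2*((1019*(-1/2552))))) = 1/((-610 - 1019/2552)/(2*(-1019/2552))) = 1/((½)*(-2552/1019)*(-1557739/2552)) = 1/(1557739/2038) = 2038/1557739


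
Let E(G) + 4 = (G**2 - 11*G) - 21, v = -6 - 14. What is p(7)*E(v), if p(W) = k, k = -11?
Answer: -6545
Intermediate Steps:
p(W) = -11
v = -20
E(G) = -25 + G**2 - 11*G (E(G) = -4 + ((G**2 - 11*G) - 21) = -4 + (-21 + G**2 - 11*G) = -25 + G**2 - 11*G)
p(7)*E(v) = -11*(-25 + (-20)**2 - 11*(-20)) = -11*(-25 + 400 + 220) = -11*595 = -6545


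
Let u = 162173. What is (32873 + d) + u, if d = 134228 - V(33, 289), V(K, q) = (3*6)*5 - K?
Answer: 329217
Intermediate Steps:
V(K, q) = 90 - K (V(K, q) = 18*5 - K = 90 - K)
d = 134171 (d = 134228 - (90 - 1*33) = 134228 - (90 - 33) = 134228 - 1*57 = 134228 - 57 = 134171)
(32873 + d) + u = (32873 + 134171) + 162173 = 167044 + 162173 = 329217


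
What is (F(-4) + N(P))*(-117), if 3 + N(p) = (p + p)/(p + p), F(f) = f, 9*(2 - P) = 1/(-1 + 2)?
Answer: 702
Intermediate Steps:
P = 17/9 (P = 2 - 1/(9*(-1 + 2)) = 2 - 1/9/1 = 2 - 1/9*1 = 2 - 1/9 = 17/9 ≈ 1.8889)
N(p) = -2 (N(p) = -3 + (p + p)/(p + p) = -3 + (2*p)/((2*p)) = -3 + (2*p)*(1/(2*p)) = -3 + 1 = -2)
(F(-4) + N(P))*(-117) = (-4 - 2)*(-117) = -6*(-117) = 702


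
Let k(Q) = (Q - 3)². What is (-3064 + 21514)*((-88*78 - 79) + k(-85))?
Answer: 14778450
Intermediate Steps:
k(Q) = (-3 + Q)²
(-3064 + 21514)*((-88*78 - 79) + k(-85)) = (-3064 + 21514)*((-88*78 - 79) + (-3 - 85)²) = 18450*((-6864 - 79) + (-88)²) = 18450*(-6943 + 7744) = 18450*801 = 14778450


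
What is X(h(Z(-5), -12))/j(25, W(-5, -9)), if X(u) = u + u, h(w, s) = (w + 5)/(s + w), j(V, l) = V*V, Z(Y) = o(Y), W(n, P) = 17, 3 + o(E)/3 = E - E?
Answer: 8/13125 ≈ 0.00060952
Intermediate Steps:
o(E) = -9 (o(E) = -9 + 3*(E - E) = -9 + 3*0 = -9 + 0 = -9)
Z(Y) = -9
j(V, l) = V²
h(w, s) = (5 + w)/(s + w)
X(u) = 2*u
X(h(Z(-5), -12))/j(25, W(-5, -9)) = (2*((5 - 9)/(-12 - 9)))/(25²) = (2*(-4/(-21)))/625 = (2*(-1/21*(-4)))*(1/625) = (2*(4/21))*(1/625) = (8/21)*(1/625) = 8/13125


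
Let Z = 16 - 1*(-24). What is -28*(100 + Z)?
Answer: -3920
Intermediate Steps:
Z = 40 (Z = 16 + 24 = 40)
-28*(100 + Z) = -28*(100 + 40) = -28*140 = -3920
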